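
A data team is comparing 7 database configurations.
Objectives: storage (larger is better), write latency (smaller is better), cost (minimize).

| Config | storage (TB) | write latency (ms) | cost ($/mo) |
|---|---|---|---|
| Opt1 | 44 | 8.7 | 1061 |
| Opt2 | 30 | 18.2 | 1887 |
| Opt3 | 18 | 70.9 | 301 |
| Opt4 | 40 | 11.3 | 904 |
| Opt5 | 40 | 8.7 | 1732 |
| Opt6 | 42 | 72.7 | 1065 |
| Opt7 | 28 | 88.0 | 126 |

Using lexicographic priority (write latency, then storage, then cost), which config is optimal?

Opt1

First minimize write latency: best is 8.7, kept {Opt1, Opt5}.
Then maximize storage: best is 44, kept {Opt1}.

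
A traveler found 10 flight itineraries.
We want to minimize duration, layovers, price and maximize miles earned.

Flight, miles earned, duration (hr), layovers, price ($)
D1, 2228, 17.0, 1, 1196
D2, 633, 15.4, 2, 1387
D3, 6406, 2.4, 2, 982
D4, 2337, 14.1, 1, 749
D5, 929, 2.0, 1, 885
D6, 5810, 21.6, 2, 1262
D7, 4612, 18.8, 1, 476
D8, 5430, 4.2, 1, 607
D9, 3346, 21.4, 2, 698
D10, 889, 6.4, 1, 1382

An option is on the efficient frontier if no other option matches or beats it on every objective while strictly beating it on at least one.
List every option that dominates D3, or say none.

none

D1: worse on miles earned (2228 vs 6406).
D2: worse on miles earned (633 vs 6406).
D4: worse on miles earned (2337 vs 6406).
D5: worse on miles earned (929 vs 6406).
D6: worse on miles earned (5810 vs 6406).
D7: worse on miles earned (4612 vs 6406).
D8: worse on miles earned (5430 vs 6406).
D9: worse on miles earned (3346 vs 6406).
D10: worse on miles earned (889 vs 6406).
No option dominates D3.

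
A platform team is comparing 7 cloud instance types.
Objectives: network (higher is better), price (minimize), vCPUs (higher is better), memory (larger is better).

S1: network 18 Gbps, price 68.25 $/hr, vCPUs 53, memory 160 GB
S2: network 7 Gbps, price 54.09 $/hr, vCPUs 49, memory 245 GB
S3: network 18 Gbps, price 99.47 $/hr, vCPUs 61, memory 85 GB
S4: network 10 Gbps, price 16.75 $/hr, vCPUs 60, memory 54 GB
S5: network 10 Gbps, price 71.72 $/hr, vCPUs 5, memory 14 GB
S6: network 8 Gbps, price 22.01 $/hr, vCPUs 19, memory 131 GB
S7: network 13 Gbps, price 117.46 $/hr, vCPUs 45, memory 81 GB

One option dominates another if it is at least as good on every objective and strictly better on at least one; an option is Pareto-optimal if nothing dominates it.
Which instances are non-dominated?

S1: not dominated.
S2: not dominated (best memory).
S3: not dominated (best vCPUs).
S4: not dominated (best price).
S5: dominated by S1 (network 18≥10, price 68.25≤71.72, vCPUs 53≥5, memory 160≥14).
S6: not dominated.
S7: dominated by S1 (network 18≥13, price 68.25≤117.46, vCPUs 53≥45, memory 160≥81).

S1, S2, S3, S4, S6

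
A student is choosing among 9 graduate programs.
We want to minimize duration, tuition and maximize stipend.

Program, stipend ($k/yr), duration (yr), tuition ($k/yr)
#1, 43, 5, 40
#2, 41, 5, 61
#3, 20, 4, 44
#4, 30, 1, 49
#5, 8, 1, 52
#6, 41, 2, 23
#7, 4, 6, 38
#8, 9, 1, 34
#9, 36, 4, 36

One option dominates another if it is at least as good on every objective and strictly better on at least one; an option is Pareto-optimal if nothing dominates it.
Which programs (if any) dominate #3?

#6, #9

#6: stipend 41≥20, duration 2≤4, tuition 23≤44 — dominates #3.
#9: stipend 36≥20, duration 4≤4, tuition 36≤44 — dominates #3.
Others (#1, #2, #4, #5, #7, #8) are each worse than #3 on at least one objective.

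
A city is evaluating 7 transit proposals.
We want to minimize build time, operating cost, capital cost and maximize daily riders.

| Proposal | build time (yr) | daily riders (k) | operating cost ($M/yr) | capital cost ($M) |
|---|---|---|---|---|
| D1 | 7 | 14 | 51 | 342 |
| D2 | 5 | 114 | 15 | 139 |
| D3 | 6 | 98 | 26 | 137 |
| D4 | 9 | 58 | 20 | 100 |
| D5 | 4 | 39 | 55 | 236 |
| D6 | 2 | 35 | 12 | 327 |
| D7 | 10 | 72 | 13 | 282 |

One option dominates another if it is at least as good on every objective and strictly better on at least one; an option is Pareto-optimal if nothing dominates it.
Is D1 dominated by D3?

Yes

D3 vs D1: build time 6≤7, daily riders 98≥14, operating cost 26≤51, capital cost 137≤342 — D3 is at least as good on every objective with at least one strict improvement.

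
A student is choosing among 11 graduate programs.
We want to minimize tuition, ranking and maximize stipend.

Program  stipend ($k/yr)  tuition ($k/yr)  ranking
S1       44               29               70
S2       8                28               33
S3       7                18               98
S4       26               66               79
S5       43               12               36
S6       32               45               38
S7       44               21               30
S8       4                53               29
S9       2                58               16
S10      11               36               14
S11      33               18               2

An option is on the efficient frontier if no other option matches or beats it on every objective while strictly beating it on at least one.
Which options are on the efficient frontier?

S1: dominated by S7 (stipend 44≥44, tuition 21≤29, ranking 30≤70).
S2: dominated by S7 (stipend 44≥8, tuition 21≤28, ranking 30≤33).
S3: dominated by S5 (stipend 43≥7, tuition 12≤18, ranking 36≤98).
S4: dominated by S1 (stipend 44≥26, tuition 29≤66, ranking 70≤79).
S5: not dominated (best tuition).
S6: dominated by S5 (stipend 43≥32, tuition 12≤45, ranking 36≤38).
S7: not dominated.
S8: dominated by S10 (stipend 11≥4, tuition 36≤53, ranking 14≤29).
S9: dominated by S10 (stipend 11≥2, tuition 36≤58, ranking 14≤16).
S10: dominated by S11 (stipend 33≥11, tuition 18≤36, ranking 2≤14).
S11: not dominated (best ranking).

S5, S7, S11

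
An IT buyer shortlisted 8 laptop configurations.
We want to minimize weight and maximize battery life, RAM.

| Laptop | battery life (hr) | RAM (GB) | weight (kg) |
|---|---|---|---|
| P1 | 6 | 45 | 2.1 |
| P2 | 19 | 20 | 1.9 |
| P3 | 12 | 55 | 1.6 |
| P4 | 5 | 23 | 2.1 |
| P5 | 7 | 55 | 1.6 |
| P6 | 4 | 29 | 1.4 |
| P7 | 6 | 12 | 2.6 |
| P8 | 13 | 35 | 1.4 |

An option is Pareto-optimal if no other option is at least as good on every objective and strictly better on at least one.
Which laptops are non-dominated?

P2, P3, P8

P1: dominated by P3 (battery life 12≥6, RAM 55≥45, weight 1.6≤2.1).
P2: not dominated (best battery life).
P3: not dominated.
P4: dominated by P1 (battery life 6≥5, RAM 45≥23, weight 2.1≤2.1).
P5: dominated by P3 (battery life 12≥7, RAM 55≥55, weight 1.6≤1.6).
P6: dominated by P8 (battery life 13≥4, RAM 35≥29, weight 1.4≤1.4).
P7: dominated by P1 (battery life 6≥6, RAM 45≥12, weight 2.1≤2.6).
P8: not dominated.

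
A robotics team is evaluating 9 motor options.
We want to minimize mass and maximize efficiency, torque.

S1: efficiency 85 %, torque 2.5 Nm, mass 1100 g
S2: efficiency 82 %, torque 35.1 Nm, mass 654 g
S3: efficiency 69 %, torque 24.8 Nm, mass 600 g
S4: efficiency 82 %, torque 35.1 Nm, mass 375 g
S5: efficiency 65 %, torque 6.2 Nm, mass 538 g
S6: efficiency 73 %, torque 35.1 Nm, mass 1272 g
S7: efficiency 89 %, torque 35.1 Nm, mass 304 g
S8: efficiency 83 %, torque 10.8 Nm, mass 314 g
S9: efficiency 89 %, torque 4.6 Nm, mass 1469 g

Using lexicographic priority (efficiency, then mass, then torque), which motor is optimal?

First maximize efficiency: best is 89, kept {S7, S9}.
Then minimize mass: best is 304, kept {S7}.

S7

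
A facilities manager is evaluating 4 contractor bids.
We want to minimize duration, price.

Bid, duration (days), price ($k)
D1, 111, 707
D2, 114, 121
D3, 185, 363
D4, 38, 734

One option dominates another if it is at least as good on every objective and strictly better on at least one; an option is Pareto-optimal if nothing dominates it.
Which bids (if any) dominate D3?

D2: duration 114≤185, price 121≤363 — dominates D3.
Others (D1, D4) are each worse than D3 on at least one objective.

D2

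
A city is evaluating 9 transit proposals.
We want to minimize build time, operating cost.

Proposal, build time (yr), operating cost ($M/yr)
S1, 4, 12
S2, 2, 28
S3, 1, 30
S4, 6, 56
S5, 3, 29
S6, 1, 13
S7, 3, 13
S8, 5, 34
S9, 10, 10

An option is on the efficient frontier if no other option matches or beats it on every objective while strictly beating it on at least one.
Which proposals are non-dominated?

S1, S6, S9

S1: not dominated.
S2: dominated by S6 (build time 1≤2, operating cost 13≤28).
S3: dominated by S6 (build time 1≤1, operating cost 13≤30).
S4: dominated by S1 (build time 4≤6, operating cost 12≤56).
S5: dominated by S2 (build time 2≤3, operating cost 28≤29).
S6: not dominated.
S7: dominated by S6 (build time 1≤3, operating cost 13≤13).
S8: dominated by S1 (build time 4≤5, operating cost 12≤34).
S9: not dominated (best operating cost).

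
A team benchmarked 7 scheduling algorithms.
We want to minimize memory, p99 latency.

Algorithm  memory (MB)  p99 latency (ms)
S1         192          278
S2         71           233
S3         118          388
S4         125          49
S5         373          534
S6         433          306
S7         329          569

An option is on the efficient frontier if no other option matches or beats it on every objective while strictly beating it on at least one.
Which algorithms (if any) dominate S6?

S1, S2, S4

S1: memory 192≤433, p99 latency 278≤306 — dominates S6.
S2: memory 71≤433, p99 latency 233≤306 — dominates S6.
S4: memory 125≤433, p99 latency 49≤306 — dominates S6.
Others (S3, S5, S7) are each worse than S6 on at least one objective.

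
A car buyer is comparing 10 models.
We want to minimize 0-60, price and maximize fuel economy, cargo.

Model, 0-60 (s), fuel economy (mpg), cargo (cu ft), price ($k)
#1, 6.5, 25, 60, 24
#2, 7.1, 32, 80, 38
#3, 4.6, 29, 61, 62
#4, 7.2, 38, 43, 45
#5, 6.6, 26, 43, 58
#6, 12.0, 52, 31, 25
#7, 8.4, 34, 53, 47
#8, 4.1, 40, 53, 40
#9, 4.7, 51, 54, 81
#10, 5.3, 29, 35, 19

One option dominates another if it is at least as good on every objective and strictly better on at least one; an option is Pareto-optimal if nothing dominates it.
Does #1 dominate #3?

#1 vs #3: #1 is worse on 0-60 (6.5 vs 4.6), so it does not dominate #3.

No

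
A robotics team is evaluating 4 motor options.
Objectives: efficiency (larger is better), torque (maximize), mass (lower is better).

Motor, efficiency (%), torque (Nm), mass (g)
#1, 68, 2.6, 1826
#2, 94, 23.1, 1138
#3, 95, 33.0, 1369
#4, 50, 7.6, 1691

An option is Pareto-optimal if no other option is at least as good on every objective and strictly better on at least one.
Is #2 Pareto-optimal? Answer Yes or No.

#1: worse on efficiency (68 vs 94).
#3: worse on mass (1369 vs 1138).
#4: worse on efficiency (50 vs 94).
No option is at least as good as #2 on every objective and strictly better on one.

Yes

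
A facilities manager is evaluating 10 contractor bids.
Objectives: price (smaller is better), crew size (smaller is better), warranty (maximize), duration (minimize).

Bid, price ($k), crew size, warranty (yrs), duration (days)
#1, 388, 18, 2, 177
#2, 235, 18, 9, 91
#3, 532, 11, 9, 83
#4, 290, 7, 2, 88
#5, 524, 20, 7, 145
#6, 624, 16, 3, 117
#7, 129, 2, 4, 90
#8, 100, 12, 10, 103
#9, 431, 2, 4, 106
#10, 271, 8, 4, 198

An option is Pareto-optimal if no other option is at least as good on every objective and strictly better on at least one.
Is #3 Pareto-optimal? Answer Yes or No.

Yes

#1: worse on crew size (18 vs 11).
#2: worse on crew size (18 vs 11).
#4: worse on warranty (2 vs 9).
#5: worse on crew size (20 vs 11).
#6: worse on price (624 vs 532).
#7: worse on warranty (4 vs 9).
#8: worse on crew size (12 vs 11).
#9: worse on warranty (4 vs 9).
#10: worse on warranty (4 vs 9).
No option is at least as good as #3 on every objective and strictly better on one.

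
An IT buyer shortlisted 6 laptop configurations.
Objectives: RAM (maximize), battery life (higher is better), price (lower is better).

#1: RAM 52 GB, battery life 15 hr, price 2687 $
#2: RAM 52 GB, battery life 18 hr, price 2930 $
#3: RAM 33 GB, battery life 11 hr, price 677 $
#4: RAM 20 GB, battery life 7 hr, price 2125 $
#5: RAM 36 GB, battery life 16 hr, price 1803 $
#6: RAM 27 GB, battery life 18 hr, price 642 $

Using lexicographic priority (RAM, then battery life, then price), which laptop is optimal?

First maximize RAM: best is 52, kept {#1, #2}.
Then maximize battery life: best is 18, kept {#2}.

#2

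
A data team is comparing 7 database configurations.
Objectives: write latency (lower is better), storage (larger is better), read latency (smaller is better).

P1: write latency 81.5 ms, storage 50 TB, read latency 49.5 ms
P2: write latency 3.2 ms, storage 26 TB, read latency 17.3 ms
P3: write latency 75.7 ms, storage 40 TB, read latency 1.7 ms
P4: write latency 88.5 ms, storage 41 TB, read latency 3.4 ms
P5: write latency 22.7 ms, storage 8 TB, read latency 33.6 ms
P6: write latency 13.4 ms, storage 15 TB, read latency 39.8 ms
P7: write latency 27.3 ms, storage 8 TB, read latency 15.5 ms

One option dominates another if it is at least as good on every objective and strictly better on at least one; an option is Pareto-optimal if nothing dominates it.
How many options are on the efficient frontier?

P1: not dominated (best storage).
P2: not dominated (best write latency).
P3: not dominated (best read latency).
P4: not dominated.
P5: dominated by P2 (write latency 3.2≤22.7, storage 26≥8, read latency 17.3≤33.6).
P6: dominated by P2 (write latency 3.2≤13.4, storage 26≥15, read latency 17.3≤39.8).
P7: not dominated.
Pareto-optimal: P1, P2, P3, P4, P7 → 5.

5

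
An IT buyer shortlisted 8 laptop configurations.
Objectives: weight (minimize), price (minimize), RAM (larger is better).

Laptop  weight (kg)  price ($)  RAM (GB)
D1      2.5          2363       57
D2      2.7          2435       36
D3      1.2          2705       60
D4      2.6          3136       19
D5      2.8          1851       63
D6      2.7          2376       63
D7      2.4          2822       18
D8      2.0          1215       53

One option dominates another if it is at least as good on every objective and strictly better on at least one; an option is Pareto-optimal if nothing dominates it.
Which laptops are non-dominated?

D1: not dominated.
D2: dominated by D1 (weight 2.5≤2.7, price 2363≤2435, RAM 57≥36).
D3: not dominated (best weight).
D4: dominated by D1 (weight 2.5≤2.6, price 2363≤3136, RAM 57≥19).
D5: not dominated.
D6: not dominated.
D7: dominated by D3 (weight 1.2≤2.4, price 2705≤2822, RAM 60≥18).
D8: not dominated (best price).

D1, D3, D5, D6, D8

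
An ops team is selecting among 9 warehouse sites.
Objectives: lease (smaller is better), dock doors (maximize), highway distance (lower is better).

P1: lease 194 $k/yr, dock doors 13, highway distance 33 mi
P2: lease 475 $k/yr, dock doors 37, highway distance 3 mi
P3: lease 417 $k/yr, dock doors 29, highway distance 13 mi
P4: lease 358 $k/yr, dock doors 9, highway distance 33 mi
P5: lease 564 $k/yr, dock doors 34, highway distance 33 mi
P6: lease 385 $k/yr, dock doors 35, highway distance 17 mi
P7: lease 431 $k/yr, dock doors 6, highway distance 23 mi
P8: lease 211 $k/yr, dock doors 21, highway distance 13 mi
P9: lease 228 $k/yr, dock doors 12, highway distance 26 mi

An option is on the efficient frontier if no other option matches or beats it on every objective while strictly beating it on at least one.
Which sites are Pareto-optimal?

P1, P2, P3, P6, P8

P1: not dominated (best lease).
P2: not dominated (best dock doors).
P3: not dominated.
P4: dominated by P1 (lease 194≤358, dock doors 13≥9, highway distance 33≤33).
P5: dominated by P2 (lease 475≤564, dock doors 37≥34, highway distance 3≤33).
P6: not dominated.
P7: dominated by P3 (lease 417≤431, dock doors 29≥6, highway distance 13≤23).
P8: not dominated.
P9: dominated by P8 (lease 211≤228, dock doors 21≥12, highway distance 13≤26).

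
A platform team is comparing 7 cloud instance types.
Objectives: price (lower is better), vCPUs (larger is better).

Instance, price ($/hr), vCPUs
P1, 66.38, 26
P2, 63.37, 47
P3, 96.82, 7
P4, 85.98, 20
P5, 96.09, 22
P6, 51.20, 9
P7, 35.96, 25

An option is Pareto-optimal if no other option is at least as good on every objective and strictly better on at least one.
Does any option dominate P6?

P7 vs P6: price 35.96≤51.20, vCPUs 25≥9 — P7 is at least as good on every objective and strictly better on at least one, so P7 dominates P6.

Yes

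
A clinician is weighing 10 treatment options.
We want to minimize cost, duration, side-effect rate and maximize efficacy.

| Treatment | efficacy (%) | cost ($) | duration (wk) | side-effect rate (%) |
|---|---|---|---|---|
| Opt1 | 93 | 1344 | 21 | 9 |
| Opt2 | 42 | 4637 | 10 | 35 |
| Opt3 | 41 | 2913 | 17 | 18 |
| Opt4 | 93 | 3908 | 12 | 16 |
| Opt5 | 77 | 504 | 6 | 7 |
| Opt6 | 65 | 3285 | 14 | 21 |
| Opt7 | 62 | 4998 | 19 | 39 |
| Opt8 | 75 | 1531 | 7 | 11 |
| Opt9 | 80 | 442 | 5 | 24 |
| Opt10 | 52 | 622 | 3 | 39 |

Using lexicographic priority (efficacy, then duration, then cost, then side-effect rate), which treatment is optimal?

Opt4

First maximize efficacy: best is 93, kept {Opt1, Opt4}.
Then minimize duration: best is 12, kept {Opt4}.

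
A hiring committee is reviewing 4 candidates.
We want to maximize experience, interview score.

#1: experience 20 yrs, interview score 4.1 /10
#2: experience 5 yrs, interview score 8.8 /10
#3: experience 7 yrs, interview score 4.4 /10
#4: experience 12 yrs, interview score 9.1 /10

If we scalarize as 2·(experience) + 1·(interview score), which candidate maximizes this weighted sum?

#1: 2·20 + 1·4.1 = 44.1
#2: 2·5 + 1·8.8 = 18.8
#3: 2·7 + 1·4.4 = 18.4
#4: 2·12 + 1·9.1 = 33.1
Highest: #1 at 44.1.

#1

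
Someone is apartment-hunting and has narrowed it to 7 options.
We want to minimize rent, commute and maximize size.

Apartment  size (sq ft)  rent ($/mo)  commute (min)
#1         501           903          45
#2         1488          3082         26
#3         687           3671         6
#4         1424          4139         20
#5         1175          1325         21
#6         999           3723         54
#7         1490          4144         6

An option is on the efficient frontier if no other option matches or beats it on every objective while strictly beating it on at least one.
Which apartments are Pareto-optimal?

#1: not dominated (best rent).
#2: not dominated.
#3: not dominated.
#4: not dominated.
#5: not dominated.
#6: dominated by #2 (size 1488≥999, rent 3082≤3723, commute 26≤54).
#7: not dominated (best size).

#1, #2, #3, #4, #5, #7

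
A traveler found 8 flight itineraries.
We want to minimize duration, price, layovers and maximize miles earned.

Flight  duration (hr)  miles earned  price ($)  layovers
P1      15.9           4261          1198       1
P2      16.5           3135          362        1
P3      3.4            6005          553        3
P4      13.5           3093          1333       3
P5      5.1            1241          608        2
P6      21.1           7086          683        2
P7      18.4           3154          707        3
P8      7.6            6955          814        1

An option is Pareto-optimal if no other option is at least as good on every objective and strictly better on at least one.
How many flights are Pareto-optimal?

P1: dominated by P8 (duration 7.6≤15.9, miles earned 6955≥4261, price 814≤1198, layovers 1≤1).
P2: not dominated (best price).
P3: not dominated (best duration).
P4: dominated by P3 (duration 3.4≤13.5, miles earned 6005≥3093, price 553≤1333, layovers 3≤3).
P5: not dominated.
P6: not dominated (best miles earned).
P7: dominated by P3 (duration 3.4≤18.4, miles earned 6005≥3154, price 553≤707, layovers 3≤3).
P8: not dominated.
Pareto-optimal: P2, P3, P5, P6, P8 → 5.

5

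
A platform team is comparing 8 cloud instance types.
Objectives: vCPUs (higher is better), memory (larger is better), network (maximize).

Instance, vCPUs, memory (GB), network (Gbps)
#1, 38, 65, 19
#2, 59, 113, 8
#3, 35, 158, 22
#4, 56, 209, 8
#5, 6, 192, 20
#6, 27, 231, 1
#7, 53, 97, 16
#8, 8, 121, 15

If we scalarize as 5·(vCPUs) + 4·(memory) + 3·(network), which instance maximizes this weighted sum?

#4

#1: 5·38 + 4·65 + 3·19 = 507
#2: 5·59 + 4·113 + 3·8 = 771
#3: 5·35 + 4·158 + 3·22 = 873
#4: 5·56 + 4·209 + 3·8 = 1140
#5: 5·6 + 4·192 + 3·20 = 858
#6: 5·27 + 4·231 + 3·1 = 1062
#7: 5·53 + 4·97 + 3·16 = 701
#8: 5·8 + 4·121 + 3·15 = 569
Highest: #4 at 1140.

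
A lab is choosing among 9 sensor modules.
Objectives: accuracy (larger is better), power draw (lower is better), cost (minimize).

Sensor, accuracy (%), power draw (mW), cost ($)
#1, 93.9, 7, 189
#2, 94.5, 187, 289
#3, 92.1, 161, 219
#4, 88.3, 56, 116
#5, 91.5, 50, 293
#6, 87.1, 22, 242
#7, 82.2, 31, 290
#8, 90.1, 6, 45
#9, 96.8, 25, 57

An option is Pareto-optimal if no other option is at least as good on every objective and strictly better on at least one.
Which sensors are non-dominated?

#1, #8, #9

#1: not dominated.
#2: dominated by #9 (accuracy 96.8≥94.5, power draw 25≤187, cost 57≤289).
#3: dominated by #1 (accuracy 93.9≥92.1, power draw 7≤161, cost 189≤219).
#4: dominated by #8 (accuracy 90.1≥88.3, power draw 6≤56, cost 45≤116).
#5: dominated by #1 (accuracy 93.9≥91.5, power draw 7≤50, cost 189≤293).
#6: dominated by #1 (accuracy 93.9≥87.1, power draw 7≤22, cost 189≤242).
#7: dominated by #1 (accuracy 93.9≥82.2, power draw 7≤31, cost 189≤290).
#8: not dominated (best power draw).
#9: not dominated (best accuracy).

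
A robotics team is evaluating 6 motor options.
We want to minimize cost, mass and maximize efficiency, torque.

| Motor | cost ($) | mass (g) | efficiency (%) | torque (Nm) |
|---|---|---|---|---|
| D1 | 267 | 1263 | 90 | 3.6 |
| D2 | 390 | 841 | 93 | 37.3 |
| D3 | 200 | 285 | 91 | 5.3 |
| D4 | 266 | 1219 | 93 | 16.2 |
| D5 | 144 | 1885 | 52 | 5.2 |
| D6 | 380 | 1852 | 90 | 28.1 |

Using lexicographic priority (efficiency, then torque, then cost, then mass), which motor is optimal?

First maximize efficiency: best is 93, kept {D2, D4}.
Then maximize torque: best is 37.3, kept {D2}.

D2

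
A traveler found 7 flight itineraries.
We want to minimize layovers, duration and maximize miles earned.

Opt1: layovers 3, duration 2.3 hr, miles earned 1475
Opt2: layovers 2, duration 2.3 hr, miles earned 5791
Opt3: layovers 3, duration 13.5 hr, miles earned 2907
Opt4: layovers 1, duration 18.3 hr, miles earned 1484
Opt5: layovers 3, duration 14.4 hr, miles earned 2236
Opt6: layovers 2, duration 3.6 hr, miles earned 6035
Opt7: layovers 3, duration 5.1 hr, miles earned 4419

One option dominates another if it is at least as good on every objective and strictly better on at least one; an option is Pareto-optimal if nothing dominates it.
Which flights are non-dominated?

Opt1: dominated by Opt2 (layovers 2≤3, duration 2.3≤2.3, miles earned 5791≥1475).
Opt2: not dominated.
Opt3: dominated by Opt2 (layovers 2≤3, duration 2.3≤13.5, miles earned 5791≥2907).
Opt4: not dominated (best layovers).
Opt5: dominated by Opt2 (layovers 2≤3, duration 2.3≤14.4, miles earned 5791≥2236).
Opt6: not dominated (best miles earned).
Opt7: dominated by Opt2 (layovers 2≤3, duration 2.3≤5.1, miles earned 5791≥4419).

Opt2, Opt4, Opt6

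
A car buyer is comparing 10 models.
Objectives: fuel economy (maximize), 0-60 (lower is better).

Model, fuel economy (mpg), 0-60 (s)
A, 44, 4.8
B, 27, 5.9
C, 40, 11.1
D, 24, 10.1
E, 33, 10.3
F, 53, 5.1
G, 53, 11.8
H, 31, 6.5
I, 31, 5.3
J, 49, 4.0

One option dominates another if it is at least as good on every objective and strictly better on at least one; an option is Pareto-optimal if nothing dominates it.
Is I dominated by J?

J vs I: fuel economy 49≥31, 0-60 4.0≤5.3 — J is at least as good on every objective with at least one strict improvement.

Yes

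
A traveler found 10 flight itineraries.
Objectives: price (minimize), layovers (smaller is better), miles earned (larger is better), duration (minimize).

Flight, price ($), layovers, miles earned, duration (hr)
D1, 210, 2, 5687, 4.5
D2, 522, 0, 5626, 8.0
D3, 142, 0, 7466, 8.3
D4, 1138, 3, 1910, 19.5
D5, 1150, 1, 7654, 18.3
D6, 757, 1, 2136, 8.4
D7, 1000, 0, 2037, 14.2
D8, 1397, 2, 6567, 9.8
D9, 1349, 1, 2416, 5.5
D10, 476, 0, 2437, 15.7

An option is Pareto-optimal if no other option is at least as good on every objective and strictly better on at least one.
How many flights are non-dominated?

5

D1: not dominated (best duration).
D2: not dominated.
D3: not dominated (best price).
D4: dominated by D1 (price 210≤1138, layovers 2≤3, miles earned 5687≥1910, duration 4.5≤19.5).
D5: not dominated (best miles earned).
D6: dominated by D2 (price 522≤757, layovers 0≤1, miles earned 5626≥2136, duration 8.0≤8.4).
D7: dominated by D2 (price 522≤1000, layovers 0≤0, miles earned 5626≥2037, duration 8.0≤14.2).
D8: dominated by D3 (price 142≤1397, layovers 0≤2, miles earned 7466≥6567, duration 8.3≤9.8).
D9: not dominated.
D10: dominated by D3 (price 142≤476, layovers 0≤0, miles earned 7466≥2437, duration 8.3≤15.7).
Pareto-optimal: D1, D2, D3, D5, D9 → 5.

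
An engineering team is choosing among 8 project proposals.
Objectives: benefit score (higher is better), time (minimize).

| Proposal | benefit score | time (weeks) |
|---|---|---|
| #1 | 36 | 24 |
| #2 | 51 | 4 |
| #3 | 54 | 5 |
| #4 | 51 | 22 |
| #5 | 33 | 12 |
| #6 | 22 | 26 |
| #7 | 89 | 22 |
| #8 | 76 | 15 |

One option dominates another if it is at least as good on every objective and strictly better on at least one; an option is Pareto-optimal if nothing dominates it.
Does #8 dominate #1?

Yes

#8 vs #1: benefit score 76≥36, time 15≤24 — #8 is at least as good on every objective with at least one strict improvement.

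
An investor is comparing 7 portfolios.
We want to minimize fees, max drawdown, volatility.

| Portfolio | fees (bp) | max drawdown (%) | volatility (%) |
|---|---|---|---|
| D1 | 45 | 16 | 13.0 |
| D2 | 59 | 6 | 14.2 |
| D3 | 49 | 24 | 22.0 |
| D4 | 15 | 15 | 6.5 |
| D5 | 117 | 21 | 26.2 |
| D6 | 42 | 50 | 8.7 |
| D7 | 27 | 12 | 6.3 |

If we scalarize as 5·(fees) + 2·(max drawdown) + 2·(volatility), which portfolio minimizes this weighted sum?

D1: 5·45 + 2·16 + 2·13.0 = 283.0
D2: 5·59 + 2·6 + 2·14.2 = 335.4
D3: 5·49 + 2·24 + 2·22.0 = 337.0
D4: 5·15 + 2·15 + 2·6.5 = 118.0
D5: 5·117 + 2·21 + 2·26.2 = 679.4
D6: 5·42 + 2·50 + 2·8.7 = 327.4
D7: 5·27 + 2·12 + 2·6.3 = 171.6
Lowest: D4 at 118.0.

D4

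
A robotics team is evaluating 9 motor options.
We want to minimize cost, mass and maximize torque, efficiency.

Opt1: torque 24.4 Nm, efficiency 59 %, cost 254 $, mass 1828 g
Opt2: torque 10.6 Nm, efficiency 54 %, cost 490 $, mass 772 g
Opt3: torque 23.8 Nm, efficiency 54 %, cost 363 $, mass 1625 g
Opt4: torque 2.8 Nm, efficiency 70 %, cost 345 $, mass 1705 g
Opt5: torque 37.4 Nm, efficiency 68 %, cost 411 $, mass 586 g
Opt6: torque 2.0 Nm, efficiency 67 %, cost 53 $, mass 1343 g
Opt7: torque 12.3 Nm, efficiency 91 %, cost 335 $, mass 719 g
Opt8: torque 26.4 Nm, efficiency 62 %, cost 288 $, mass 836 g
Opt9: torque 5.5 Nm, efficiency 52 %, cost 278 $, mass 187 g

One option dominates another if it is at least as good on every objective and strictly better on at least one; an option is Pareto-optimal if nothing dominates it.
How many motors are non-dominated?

Opt1: not dominated.
Opt2: dominated by Opt5 (torque 37.4≥10.6, efficiency 68≥54, cost 411≤490, mass 586≤772).
Opt3: dominated by Opt8 (torque 26.4≥23.8, efficiency 62≥54, cost 288≤363, mass 836≤1625).
Opt4: dominated by Opt7 (torque 12.3≥2.8, efficiency 91≥70, cost 335≤345, mass 719≤1705).
Opt5: not dominated (best torque).
Opt6: not dominated (best cost).
Opt7: not dominated (best efficiency).
Opt8: not dominated.
Opt9: not dominated (best mass).
Pareto-optimal: Opt1, Opt5, Opt6, Opt7, Opt8, Opt9 → 6.

6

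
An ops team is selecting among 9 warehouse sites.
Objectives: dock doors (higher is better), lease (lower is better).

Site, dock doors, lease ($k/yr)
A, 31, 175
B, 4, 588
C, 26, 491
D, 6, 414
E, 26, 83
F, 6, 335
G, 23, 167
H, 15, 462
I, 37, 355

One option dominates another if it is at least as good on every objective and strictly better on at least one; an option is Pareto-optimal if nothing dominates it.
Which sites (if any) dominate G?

E: dock doors 26≥23, lease 83≤167 — dominates G.
Others (A, B, C, D, F, H, I) are each worse than G on at least one objective.

E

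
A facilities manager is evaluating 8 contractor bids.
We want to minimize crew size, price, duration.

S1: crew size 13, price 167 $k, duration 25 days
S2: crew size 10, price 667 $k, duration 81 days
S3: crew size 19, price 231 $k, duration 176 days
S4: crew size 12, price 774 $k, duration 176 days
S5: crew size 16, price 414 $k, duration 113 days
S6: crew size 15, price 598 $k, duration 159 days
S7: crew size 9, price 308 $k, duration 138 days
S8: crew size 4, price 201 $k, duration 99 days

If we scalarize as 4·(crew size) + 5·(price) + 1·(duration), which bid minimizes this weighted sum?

S1: 4·13 + 5·167 + 1·25 = 912
S2: 4·10 + 5·667 + 1·81 = 3456
S3: 4·19 + 5·231 + 1·176 = 1407
S4: 4·12 + 5·774 + 1·176 = 4094
S5: 4·16 + 5·414 + 1·113 = 2247
S6: 4·15 + 5·598 + 1·159 = 3209
S7: 4·9 + 5·308 + 1·138 = 1714
S8: 4·4 + 5·201 + 1·99 = 1120
Lowest: S1 at 912.

S1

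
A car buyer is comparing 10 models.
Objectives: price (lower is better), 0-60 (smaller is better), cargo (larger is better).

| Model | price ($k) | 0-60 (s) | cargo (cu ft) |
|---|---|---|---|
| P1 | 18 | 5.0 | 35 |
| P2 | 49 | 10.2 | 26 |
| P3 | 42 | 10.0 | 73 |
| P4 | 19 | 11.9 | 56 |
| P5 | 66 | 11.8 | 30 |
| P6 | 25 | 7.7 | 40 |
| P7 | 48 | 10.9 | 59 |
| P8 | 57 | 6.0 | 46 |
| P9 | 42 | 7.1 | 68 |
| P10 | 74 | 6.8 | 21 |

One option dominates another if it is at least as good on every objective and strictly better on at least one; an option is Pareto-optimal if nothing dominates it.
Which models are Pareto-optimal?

P1: not dominated (best price).
P2: dominated by P1 (price 18≤49, 0-60 5.0≤10.2, cargo 35≥26).
P3: not dominated (best cargo).
P4: not dominated.
P5: dominated by P1 (price 18≤66, 0-60 5.0≤11.8, cargo 35≥30).
P6: not dominated.
P7: dominated by P3 (price 42≤48, 0-60 10.0≤10.9, cargo 73≥59).
P8: not dominated.
P9: not dominated.
P10: dominated by P1 (price 18≤74, 0-60 5.0≤6.8, cargo 35≥21).

P1, P3, P4, P6, P8, P9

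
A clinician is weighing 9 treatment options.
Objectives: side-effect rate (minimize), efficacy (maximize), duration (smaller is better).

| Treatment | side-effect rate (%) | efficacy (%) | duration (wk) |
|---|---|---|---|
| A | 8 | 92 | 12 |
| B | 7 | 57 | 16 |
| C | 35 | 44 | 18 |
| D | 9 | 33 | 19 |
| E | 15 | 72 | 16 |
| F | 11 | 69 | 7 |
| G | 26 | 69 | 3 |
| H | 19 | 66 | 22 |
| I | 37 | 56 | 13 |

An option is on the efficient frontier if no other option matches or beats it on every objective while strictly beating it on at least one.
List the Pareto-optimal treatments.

A: not dominated (best efficacy).
B: not dominated (best side-effect rate).
C: dominated by A (side-effect rate 8≤35, efficacy 92≥44, duration 12≤18).
D: dominated by A (side-effect rate 8≤9, efficacy 92≥33, duration 12≤19).
E: dominated by A (side-effect rate 8≤15, efficacy 92≥72, duration 12≤16).
F: not dominated.
G: not dominated (best duration).
H: dominated by A (side-effect rate 8≤19, efficacy 92≥66, duration 12≤22).
I: dominated by A (side-effect rate 8≤37, efficacy 92≥56, duration 12≤13).

A, B, F, G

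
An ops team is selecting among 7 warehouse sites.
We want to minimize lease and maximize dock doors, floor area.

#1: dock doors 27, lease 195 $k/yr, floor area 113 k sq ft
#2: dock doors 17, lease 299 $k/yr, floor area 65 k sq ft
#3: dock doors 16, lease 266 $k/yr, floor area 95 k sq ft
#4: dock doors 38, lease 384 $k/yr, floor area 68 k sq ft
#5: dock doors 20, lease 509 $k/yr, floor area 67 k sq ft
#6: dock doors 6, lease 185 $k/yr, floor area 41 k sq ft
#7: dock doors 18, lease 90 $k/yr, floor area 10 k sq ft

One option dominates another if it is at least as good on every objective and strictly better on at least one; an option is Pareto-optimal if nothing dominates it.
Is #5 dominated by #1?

#1 vs #5: dock doors 27≥20, lease 195≤509, floor area 113≥67 — #1 is at least as good on every objective with at least one strict improvement.

Yes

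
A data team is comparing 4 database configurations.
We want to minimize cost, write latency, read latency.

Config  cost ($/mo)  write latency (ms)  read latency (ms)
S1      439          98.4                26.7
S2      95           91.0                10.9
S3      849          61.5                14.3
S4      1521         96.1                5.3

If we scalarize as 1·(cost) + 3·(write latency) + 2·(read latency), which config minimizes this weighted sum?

S2

S1: 1·439 + 3·98.4 + 2·26.7 = 787.6
S2: 1·95 + 3·91.0 + 2·10.9 = 389.8
S3: 1·849 + 3·61.5 + 2·14.3 = 1062.1
S4: 1·1521 + 3·96.1 + 2·5.3 = 1819.9
Lowest: S2 at 389.8.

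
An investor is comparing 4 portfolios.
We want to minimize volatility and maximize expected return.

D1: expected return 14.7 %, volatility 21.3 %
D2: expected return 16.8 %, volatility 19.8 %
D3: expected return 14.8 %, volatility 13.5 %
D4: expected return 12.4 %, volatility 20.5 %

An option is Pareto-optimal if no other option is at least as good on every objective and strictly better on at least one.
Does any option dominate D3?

D1: worse on expected return (14.7 vs 14.8).
D2: worse on volatility (19.8 vs 13.5).
D4: worse on expected return (12.4 vs 14.8).
No option is at least as good as D3 on every objective and strictly better on one.

No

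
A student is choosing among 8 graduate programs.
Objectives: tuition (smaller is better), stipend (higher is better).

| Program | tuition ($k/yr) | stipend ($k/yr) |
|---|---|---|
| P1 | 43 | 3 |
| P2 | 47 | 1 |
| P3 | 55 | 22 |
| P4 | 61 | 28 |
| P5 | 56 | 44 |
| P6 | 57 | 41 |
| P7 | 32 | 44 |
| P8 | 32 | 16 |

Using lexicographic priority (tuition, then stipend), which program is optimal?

P7

First minimize tuition: best is 32, kept {P7, P8}.
Then maximize stipend: best is 44, kept {P7}.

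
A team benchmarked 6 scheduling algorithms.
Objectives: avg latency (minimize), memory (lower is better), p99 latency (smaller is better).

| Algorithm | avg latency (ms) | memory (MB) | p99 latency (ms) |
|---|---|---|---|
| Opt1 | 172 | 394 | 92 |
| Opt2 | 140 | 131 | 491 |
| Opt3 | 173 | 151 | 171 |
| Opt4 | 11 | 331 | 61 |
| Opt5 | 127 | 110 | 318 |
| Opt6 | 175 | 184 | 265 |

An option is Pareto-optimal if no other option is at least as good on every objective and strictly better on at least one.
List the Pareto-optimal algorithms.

Opt1: dominated by Opt4 (avg latency 11≤172, memory 331≤394, p99 latency 61≤92).
Opt2: dominated by Opt5 (avg latency 127≤140, memory 110≤131, p99 latency 318≤491).
Opt3: not dominated.
Opt4: not dominated (best avg latency).
Opt5: not dominated (best memory).
Opt6: dominated by Opt3 (avg latency 173≤175, memory 151≤184, p99 latency 171≤265).

Opt3, Opt4, Opt5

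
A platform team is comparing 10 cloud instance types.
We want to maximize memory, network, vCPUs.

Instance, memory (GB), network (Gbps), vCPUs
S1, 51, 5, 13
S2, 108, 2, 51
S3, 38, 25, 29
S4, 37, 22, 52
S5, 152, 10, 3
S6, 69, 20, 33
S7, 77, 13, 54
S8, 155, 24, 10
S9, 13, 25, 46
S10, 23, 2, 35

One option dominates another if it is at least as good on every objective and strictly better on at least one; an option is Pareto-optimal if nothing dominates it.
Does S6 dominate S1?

S6 vs S1: memory 69≥51, network 20≥5, vCPUs 33≥13 — S6 is at least as good on every objective with at least one strict improvement.

Yes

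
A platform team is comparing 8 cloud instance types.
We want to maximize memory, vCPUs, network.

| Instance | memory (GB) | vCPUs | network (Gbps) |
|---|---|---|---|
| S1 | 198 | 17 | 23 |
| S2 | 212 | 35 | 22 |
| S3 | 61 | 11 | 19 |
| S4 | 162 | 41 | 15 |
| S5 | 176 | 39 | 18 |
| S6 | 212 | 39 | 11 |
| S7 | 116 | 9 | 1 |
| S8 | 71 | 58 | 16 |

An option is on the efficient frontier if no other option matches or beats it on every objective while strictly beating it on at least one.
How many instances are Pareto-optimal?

S1: not dominated (best network).
S2: not dominated.
S3: dominated by S1 (memory 198≥61, vCPUs 17≥11, network 23≥19).
S4: not dominated.
S5: not dominated.
S6: not dominated.
S7: dominated by S1 (memory 198≥116, vCPUs 17≥9, network 23≥1).
S8: not dominated (best vCPUs).
Pareto-optimal: S1, S2, S4, S5, S6, S8 → 6.

6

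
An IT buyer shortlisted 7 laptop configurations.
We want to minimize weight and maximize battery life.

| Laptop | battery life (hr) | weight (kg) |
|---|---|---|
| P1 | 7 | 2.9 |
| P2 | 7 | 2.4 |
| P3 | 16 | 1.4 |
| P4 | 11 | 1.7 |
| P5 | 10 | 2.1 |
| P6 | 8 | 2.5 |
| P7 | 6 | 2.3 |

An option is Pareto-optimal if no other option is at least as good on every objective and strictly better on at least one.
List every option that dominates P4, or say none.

P3

P3: battery life 16≥11, weight 1.4≤1.7 — dominates P4.
Others (P1, P2, P5, P6, P7) are each worse than P4 on at least one objective.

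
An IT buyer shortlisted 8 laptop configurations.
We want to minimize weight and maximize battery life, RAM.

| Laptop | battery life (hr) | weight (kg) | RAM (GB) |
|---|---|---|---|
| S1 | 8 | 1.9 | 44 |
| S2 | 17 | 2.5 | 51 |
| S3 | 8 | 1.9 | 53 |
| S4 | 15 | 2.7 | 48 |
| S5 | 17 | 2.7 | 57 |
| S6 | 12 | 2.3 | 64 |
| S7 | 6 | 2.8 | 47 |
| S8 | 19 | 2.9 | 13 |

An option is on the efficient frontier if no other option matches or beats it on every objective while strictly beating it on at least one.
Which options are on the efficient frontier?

S1: dominated by S3 (battery life 8≥8, weight 1.9≤1.9, RAM 53≥44).
S2: not dominated.
S3: not dominated.
S4: dominated by S2 (battery life 17≥15, weight 2.5≤2.7, RAM 51≥48).
S5: not dominated.
S6: not dominated (best RAM).
S7: dominated by S2 (battery life 17≥6, weight 2.5≤2.8, RAM 51≥47).
S8: not dominated (best battery life).

S2, S3, S5, S6, S8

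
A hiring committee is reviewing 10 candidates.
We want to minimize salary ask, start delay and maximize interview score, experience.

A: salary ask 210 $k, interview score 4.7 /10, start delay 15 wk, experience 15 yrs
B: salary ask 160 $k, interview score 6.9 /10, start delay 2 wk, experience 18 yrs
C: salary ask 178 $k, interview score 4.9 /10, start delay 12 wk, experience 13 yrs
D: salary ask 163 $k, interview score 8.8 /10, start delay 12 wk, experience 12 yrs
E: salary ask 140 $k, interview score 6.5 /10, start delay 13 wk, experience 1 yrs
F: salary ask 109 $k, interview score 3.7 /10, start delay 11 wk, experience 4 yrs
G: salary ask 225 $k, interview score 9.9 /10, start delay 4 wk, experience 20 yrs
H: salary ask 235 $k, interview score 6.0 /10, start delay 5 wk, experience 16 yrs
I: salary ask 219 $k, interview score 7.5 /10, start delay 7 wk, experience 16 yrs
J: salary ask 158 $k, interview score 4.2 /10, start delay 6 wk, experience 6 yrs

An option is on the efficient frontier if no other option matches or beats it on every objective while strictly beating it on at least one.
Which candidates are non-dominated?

B, D, E, F, G, I, J

A: dominated by B (salary ask 160≤210, interview score 6.9≥4.7, start delay 2≤15, experience 18≥15).
B: not dominated (best start delay).
C: dominated by B (salary ask 160≤178, interview score 6.9≥4.9, start delay 2≤12, experience 18≥13).
D: not dominated.
E: not dominated.
F: not dominated (best salary ask).
G: not dominated (best interview score).
H: dominated by B (salary ask 160≤235, interview score 6.9≥6.0, start delay 2≤5, experience 18≥16).
I: not dominated.
J: not dominated.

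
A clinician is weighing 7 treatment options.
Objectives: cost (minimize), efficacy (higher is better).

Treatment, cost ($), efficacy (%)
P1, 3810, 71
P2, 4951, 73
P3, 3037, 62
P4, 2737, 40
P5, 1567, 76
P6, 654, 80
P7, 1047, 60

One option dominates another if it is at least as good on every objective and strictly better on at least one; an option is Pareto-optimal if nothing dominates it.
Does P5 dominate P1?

P5 vs P1: cost 1567≤3810, efficacy 76≥71 — P5 is at least as good on every objective with at least one strict improvement.

Yes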